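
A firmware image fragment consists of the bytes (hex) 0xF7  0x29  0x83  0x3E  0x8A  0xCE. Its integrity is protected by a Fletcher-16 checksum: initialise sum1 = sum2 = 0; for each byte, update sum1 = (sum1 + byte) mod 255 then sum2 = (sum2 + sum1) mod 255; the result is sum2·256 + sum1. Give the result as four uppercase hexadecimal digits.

4A3C

Running sums (mod 255):
  after byte 0 (0xF7): sum1=247, sum2=247
  after byte 1 (0x29): sum1=33, sum2=25
  after byte 2 (0x83): sum1=164, sum2=189
  after byte 3 (0x3E): sum1=226, sum2=160
  after byte 4 (0x8A): sum1=109, sum2=14
  after byte 5 (0xCE): sum1=60, sum2=74
Checksum = sum2·256 + sum1 = 74·256 + 60 = 19004 = 0x4A3C.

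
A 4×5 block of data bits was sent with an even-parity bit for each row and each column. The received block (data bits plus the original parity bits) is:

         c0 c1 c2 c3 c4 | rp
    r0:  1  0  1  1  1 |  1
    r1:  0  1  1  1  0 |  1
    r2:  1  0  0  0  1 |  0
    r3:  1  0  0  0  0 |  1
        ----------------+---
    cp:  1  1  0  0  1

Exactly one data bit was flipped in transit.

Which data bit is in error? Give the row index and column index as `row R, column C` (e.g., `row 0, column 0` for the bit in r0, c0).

Recompute each row's even parity and compare to rp:
  r0: data parity 0, sent rp 1 → mismatch
  r1: data parity 1, sent rp 1 → ok
  r2: data parity 0, sent rp 0 → ok
  r3: data parity 1, sent rp 1 → ok
Recompute each column's even parity and compare to cp:
  c0: data parity 1, sent cp 1 → ok
  c1: data parity 1, sent cp 1 → ok
  c2: data parity 0, sent cp 0 → ok
  c3: data parity 0, sent cp 0 → ok
  c4: data parity 0, sent cp 1 → mismatch
Exactly one row (r0) and one column (c4) fail → the flipped bit is at their intersection.

row 0, column 4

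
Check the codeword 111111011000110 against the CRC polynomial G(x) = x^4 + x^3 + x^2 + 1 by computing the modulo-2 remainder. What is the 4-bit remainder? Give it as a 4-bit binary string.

Modulo-2 division of 111111011000110 by 11101:
  pos 0: 11111 XOR 11101 = 00010
  pos 3: 10101 XOR 11101 = 01000
  pos 4: 10001 XOR 11101 = 01100
  pos 5: 11000 XOR 11101 = 00101
  pos 7: 10100 XOR 11101 = 01001
  pos 8: 10011 XOR 11101 = 01110
  pos 9: 11101 XOR 11101 = 00000
Remainder = 0000 (zero — the frame passes the CRC check).

0000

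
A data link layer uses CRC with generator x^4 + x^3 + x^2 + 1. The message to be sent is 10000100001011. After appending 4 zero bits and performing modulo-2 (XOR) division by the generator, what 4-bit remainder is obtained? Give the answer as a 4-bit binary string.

Append 4 zeros: 100001000010110000. Divide by 11101 (XOR where the leading bit is 1):
  pos 0: 10000 XOR 11101 = 01101
  pos 1: 11011 XOR 11101 = 00110
  pos 3: 11000 XOR 11101 = 00101
  pos 5: 10100 XOR 11101 = 01001
  pos 6: 10011 XOR 11101 = 01110
  pos 7: 11100 XOR 11101 = 00001
  pos 11: 11100 XOR 11101 = 00001
Remainder (last 4 bits) = 0100. This is the CRC / FCS.

0100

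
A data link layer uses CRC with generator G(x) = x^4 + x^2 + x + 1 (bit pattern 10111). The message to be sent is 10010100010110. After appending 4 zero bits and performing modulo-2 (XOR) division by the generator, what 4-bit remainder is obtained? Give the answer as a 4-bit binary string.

0000

Append 4 zeros: 100101000101100000. Divide by 10111 (XOR where the leading bit is 1):
  pos 0: 10010 XOR 10111 = 00101
  pos 2: 10110 XOR 10111 = 00001
  pos 6: 10010 XOR 10111 = 00101
  pos 8: 10111 XOR 10111 = 00000
Remainder (last 4 bits) = 0000. This is the CRC / FCS.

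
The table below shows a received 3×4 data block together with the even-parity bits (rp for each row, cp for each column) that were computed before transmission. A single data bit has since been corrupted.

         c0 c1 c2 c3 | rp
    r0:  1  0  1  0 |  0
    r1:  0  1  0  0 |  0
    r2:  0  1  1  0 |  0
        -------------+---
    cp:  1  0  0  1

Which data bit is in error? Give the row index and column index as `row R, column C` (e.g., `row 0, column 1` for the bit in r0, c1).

row 1, column 3

Recompute each row's even parity and compare to rp:
  r0: data parity 0, sent rp 0 → ok
  r1: data parity 1, sent rp 0 → mismatch
  r2: data parity 0, sent rp 0 → ok
Recompute each column's even parity and compare to cp:
  c0: data parity 1, sent cp 1 → ok
  c1: data parity 0, sent cp 0 → ok
  c2: data parity 0, sent cp 0 → ok
  c3: data parity 0, sent cp 1 → mismatch
Exactly one row (r1) and one column (c3) fail → the flipped bit is at their intersection.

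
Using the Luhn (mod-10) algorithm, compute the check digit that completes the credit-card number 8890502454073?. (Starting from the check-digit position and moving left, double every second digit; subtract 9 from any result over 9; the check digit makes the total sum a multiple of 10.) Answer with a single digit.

Partial digits right→left: 3 7 0 4 5 4 2 0 5 0 9 8 8
Double every second digit counting from the check-digit position (so the 1st, 3rd, 5th, ... of the partial from the right).
  doubled (with −9 where >9): 6 0 1 4 1 9 7 → sum 28
  kept as-is: 7 4 4 0 0 8 → sum 23
Total = 28 + 23 = 51.
Check digit = (10 − (51 mod 10)) mod 10 = 9.

9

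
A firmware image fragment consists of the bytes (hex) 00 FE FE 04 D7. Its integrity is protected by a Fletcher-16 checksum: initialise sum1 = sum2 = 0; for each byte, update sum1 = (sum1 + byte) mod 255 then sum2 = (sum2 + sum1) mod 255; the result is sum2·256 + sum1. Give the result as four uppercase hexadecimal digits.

D8D9

Running sums (mod 255):
  after byte 0 (00): sum1=0, sum2=0
  after byte 1 (FE): sum1=254, sum2=254
  after byte 2 (FE): sum1=253, sum2=252
  after byte 3 (04): sum1=2, sum2=254
  after byte 4 (D7): sum1=217, sum2=216
Checksum = sum2·256 + sum1 = 216·256 + 217 = 55513 = 0xD8D9.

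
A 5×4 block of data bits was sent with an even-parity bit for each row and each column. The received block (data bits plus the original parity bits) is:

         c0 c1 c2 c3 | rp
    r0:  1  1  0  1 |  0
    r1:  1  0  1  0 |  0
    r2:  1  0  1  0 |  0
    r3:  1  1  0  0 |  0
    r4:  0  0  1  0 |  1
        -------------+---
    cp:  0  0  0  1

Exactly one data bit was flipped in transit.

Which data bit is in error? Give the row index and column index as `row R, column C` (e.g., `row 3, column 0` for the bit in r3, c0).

Recompute each row's even parity and compare to rp:
  r0: data parity 1, sent rp 0 → mismatch
  r1: data parity 0, sent rp 0 → ok
  r2: data parity 0, sent rp 0 → ok
  r3: data parity 0, sent rp 0 → ok
  r4: data parity 1, sent rp 1 → ok
Recompute each column's even parity and compare to cp:
  c0: data parity 0, sent cp 0 → ok
  c1: data parity 0, sent cp 0 → ok
  c2: data parity 1, sent cp 0 → mismatch
  c3: data parity 1, sent cp 1 → ok
Exactly one row (r0) and one column (c2) fail → the flipped bit is at their intersection.

row 0, column 2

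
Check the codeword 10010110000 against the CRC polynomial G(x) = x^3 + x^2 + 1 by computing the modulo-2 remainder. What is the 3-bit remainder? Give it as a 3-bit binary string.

000

Modulo-2 division of 10010110000 by 1101:
  pos 0: 1001 XOR 1101 = 0100
  pos 1: 1000 XOR 1101 = 0101
  pos 2: 1011 XOR 1101 = 0110
  pos 3: 1101 XOR 1101 = 0000
Remainder = 000 (zero — the frame passes the CRC check).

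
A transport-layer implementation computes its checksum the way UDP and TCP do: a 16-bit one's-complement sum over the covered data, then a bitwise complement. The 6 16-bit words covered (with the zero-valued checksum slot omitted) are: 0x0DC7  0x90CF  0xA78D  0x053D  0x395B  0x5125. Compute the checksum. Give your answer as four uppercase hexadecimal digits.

One's-complement addition (fold any carry out of bit 15 back into bit 0):
  0x0DC7 + 0x90CF = 0x09E96
  0x9E96 + 0xA78D = 0x14623 → wrap carry → 0x4624
  0x4624 + 0x053D = 0x04B61
  0x4B61 + 0x395B = 0x084BC
  0x84BC + 0x5125 = 0x0D5E1
One's-complement sum = 0xD5E1.
Checksum = ~0xD5E1 & 0xFFFF = 0x2A1E.

2A1E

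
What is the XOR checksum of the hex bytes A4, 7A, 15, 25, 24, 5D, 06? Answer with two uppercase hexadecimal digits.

91

XOR the bytes together:
  start with 0xA4
  0xA4 ⊕ 0x7A = 0xDE
  0xDE ⊕ 0x15 = 0xCB
  0xCB ⊕ 0x25 = 0xEE
  0xEE ⊕ 0x24 = 0xCA
  0xCA ⊕ 0x5D = 0x97
  0x97 ⊕ 0x06 = 0x91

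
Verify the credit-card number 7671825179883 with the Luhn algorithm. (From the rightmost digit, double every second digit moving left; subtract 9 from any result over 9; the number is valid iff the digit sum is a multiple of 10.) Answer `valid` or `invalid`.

From the right, keep odd positions and double even positions (subtract 9 from any doubled value over 9):
  doubled (positions 2,4,...): 7 9 2 4 2 3 → sum 27
  kept (positions 1,3,...): 3 8 7 5 8 7 7 → sum 45
Total = 72.
72 mod 10 = 2, so the number is invalid.

invalid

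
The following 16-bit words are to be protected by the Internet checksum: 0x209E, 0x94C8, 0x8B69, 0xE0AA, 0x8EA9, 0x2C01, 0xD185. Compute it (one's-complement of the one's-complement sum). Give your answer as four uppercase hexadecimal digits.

5254

One's-complement addition (fold any carry out of bit 15 back into bit 0):
  0x209E + 0x94C8 = 0x0B566
  0xB566 + 0x8B69 = 0x140CF → wrap carry → 0x40D0
  0x40D0 + 0xE0AA = 0x1217A → wrap carry → 0x217B
  0x217B + 0x8EA9 = 0x0B024
  0xB024 + 0x2C01 = 0x0DC25
  0xDC25 + 0xD185 = 0x1ADAA → wrap carry → 0xADAB
One's-complement sum = 0xADAB.
Checksum = ~0xADAB & 0xFFFF = 0x5254.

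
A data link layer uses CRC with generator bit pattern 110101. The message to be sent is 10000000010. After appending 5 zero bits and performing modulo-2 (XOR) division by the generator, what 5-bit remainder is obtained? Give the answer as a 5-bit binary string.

11110

Append 5 zeros: 1000000001000000. Divide by 110101 (XOR where the leading bit is 1):
  pos 0: 100000 XOR 110101 = 010101
  pos 1: 101010 XOR 110101 = 011111
  pos 2: 111110 XOR 110101 = 001011
  pos 4: 101101 XOR 110101 = 011000
  pos 5: 110000 XOR 110101 = 000101
  pos 8: 101000 XOR 110101 = 011101
  pos 9: 111010 XOR 110101 = 001111
Remainder (last 5 bits) = 11110. This is the CRC / FCS.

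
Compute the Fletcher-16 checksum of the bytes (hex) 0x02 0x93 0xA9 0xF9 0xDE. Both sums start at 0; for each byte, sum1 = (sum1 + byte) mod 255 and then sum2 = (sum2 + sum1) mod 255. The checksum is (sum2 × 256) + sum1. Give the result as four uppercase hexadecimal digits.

2818

Running sums (mod 255):
  after byte 0 (0x02): sum1=2, sum2=2
  after byte 1 (0x93): sum1=149, sum2=151
  after byte 2 (0xA9): sum1=63, sum2=214
  after byte 3 (0xF9): sum1=57, sum2=16
  after byte 4 (0xDE): sum1=24, sum2=40
Checksum = sum2·256 + sum1 = 40·256 + 24 = 10264 = 0x2818.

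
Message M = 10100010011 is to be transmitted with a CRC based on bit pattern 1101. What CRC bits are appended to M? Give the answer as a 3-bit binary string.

Append 3 zeros: 10100010011000. Divide by 1101 (XOR where the leading bit is 1):
  pos 0: 1010 XOR 1101 = 0111
  pos 1: 1110 XOR 1101 = 0011
  pos 3: 1101 XOR 1101 = 0000
  pos 9: 1100 XOR 1101 = 0001
Remainder (last 3 bits) = 010. This is the CRC / FCS.

010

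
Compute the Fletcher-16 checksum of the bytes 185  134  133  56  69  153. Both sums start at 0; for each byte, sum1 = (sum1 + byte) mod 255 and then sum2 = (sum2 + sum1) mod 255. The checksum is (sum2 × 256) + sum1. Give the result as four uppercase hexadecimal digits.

DDDC

Running sums (mod 255):
  after byte 0 (185): sum1=185, sum2=185
  after byte 1 (134): sum1=64, sum2=249
  after byte 2 (133): sum1=197, sum2=191
  after byte 3 (56): sum1=253, sum2=189
  after byte 4 (69): sum1=67, sum2=1
  after byte 5 (153): sum1=220, sum2=221
Checksum = sum2·256 + sum1 = 221·256 + 220 = 56796 = 0xDDDC.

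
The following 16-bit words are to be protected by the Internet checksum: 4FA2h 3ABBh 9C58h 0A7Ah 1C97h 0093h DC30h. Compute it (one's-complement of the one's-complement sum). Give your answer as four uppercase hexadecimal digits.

D574

One's-complement addition (fold any carry out of bit 15 back into bit 0):
  0x4FA2 + 0x3ABB = 0x08A5D
  0x8A5D + 0x9C58 = 0x126B5 → wrap carry → 0x26B6
  0x26B6 + 0x0A7A = 0x03130
  0x3130 + 0x1C97 = 0x04DC7
  0x4DC7 + 0x0093 = 0x04E5A
  0x4E5A + 0xDC30 = 0x12A8A → wrap carry → 0x2A8B
One's-complement sum = 0x2A8B.
Checksum = ~0x2A8B & 0xFFFF = 0xD574.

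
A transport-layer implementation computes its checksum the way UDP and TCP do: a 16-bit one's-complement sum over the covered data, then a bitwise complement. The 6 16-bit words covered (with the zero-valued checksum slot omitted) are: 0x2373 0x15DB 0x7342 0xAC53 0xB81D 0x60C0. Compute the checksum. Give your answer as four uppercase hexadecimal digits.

One's-complement addition (fold any carry out of bit 15 back into bit 0):
  0x2373 + 0x15DB = 0x0394E
  0x394E + 0x7342 = 0x0AC90
  0xAC90 + 0xAC53 = 0x158E3 → wrap carry → 0x58E4
  0x58E4 + 0xB81D = 0x11101 → wrap carry → 0x1102
  0x1102 + 0x60C0 = 0x071C2
One's-complement sum = 0x71C2.
Checksum = ~0x71C2 & 0xFFFF = 0x8E3D.

8E3D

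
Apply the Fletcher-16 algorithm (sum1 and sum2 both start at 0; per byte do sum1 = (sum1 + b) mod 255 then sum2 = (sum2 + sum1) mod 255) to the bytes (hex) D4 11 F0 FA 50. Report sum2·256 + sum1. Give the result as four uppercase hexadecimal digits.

Running sums (mod 255):
  after byte 0 (D4): sum1=212, sum2=212
  after byte 1 (11): sum1=229, sum2=186
  after byte 2 (F0): sum1=214, sum2=145
  after byte 3 (FA): sum1=209, sum2=99
  after byte 4 (50): sum1=34, sum2=133
Checksum = sum2·256 + sum1 = 133·256 + 34 = 34082 = 0x8522.

8522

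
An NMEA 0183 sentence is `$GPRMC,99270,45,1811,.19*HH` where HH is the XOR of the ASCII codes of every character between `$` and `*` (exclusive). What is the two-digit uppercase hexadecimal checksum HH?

50

XOR the ASCII codes of the payload characters:
  'G' = 0x47 → acc = 0x47
  'P' = 0x50 → acc = 0x17
  'R' = 0x52 → acc = 0x45
  'M' = 0x4D → acc = 0x08
  'C' = 0x43 → acc = 0x4B
  ',' = 0x2C → acc = 0x67
  '9' = 0x39 → acc = 0x5E
  '9' = 0x39 → acc = 0x67
  '2' = 0x32 → acc = 0x55
  '7' = 0x37 → acc = 0x62
  '0' = 0x30 → acc = 0x52
  ',' = 0x2C → acc = 0x7E
  '4' = 0x34 → acc = 0x4A
  '5' = 0x35 → acc = 0x7F
  ',' = 0x2C → acc = 0x53
  '1' = 0x31 → acc = 0x62
  '8' = 0x38 → acc = 0x5A
  '1' = 0x31 → acc = 0x6B
  '1' = 0x31 → acc = 0x5A
  ',' = 0x2C → acc = 0x76
  '.' = 0x2E → acc = 0x58
  '1' = 0x31 → acc = 0x69
  '9' = 0x39 → acc = 0x50
Checksum = 0x50.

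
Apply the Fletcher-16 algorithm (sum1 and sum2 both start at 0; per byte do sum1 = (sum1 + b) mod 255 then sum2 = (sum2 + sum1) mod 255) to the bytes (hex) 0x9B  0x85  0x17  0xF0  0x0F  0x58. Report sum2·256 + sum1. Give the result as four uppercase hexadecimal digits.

E690

Running sums (mod 255):
  after byte 0 (0x9B): sum1=155, sum2=155
  after byte 1 (0x85): sum1=33, sum2=188
  after byte 2 (0x17): sum1=56, sum2=244
  after byte 3 (0xF0): sum1=41, sum2=30
  after byte 4 (0x0F): sum1=56, sum2=86
  after byte 5 (0x58): sum1=144, sum2=230
Checksum = sum2·256 + sum1 = 230·256 + 144 = 59024 = 0xE690.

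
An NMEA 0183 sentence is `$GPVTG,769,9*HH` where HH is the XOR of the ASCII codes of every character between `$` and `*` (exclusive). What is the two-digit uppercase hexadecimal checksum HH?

53

XOR the ASCII codes of the payload characters:
  'G' = 0x47 → acc = 0x47
  'P' = 0x50 → acc = 0x17
  'V' = 0x56 → acc = 0x41
  'T' = 0x54 → acc = 0x15
  'G' = 0x47 → acc = 0x52
  ',' = 0x2C → acc = 0x7E
  '7' = 0x37 → acc = 0x49
  '6' = 0x36 → acc = 0x7F
  '9' = 0x39 → acc = 0x46
  ',' = 0x2C → acc = 0x6A
  '9' = 0x39 → acc = 0x53
Checksum = 0x53.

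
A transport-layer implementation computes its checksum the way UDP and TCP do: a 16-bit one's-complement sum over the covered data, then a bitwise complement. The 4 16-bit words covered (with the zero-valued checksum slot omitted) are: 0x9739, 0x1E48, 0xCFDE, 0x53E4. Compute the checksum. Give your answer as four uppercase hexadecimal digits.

One's-complement addition (fold any carry out of bit 15 back into bit 0):
  0x9739 + 0x1E48 = 0x0B581
  0xB581 + 0xCFDE = 0x1855F → wrap carry → 0x8560
  0x8560 + 0x53E4 = 0x0D944
One's-complement sum = 0xD944.
Checksum = ~0xD944 & 0xFFFF = 0x26BB.

26BB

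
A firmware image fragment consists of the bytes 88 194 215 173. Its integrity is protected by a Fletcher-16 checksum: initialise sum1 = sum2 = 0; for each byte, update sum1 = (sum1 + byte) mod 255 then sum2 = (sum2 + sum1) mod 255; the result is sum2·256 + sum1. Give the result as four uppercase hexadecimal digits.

Running sums (mod 255):
  after byte 0 (88): sum1=88, sum2=88
  after byte 1 (194): sum1=27, sum2=115
  after byte 2 (215): sum1=242, sum2=102
  after byte 3 (173): sum1=160, sum2=7
Checksum = sum2·256 + sum1 = 7·256 + 160 = 1952 = 0x07A0.

07A0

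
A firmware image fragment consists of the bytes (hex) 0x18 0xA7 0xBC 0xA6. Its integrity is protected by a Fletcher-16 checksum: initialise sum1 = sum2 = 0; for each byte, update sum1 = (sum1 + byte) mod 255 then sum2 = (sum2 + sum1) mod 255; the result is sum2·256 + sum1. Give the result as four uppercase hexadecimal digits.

Running sums (mod 255):
  after byte 0 (0x18): sum1=24, sum2=24
  after byte 1 (0xA7): sum1=191, sum2=215
  after byte 2 (0xBC): sum1=124, sum2=84
  after byte 3 (0xA6): sum1=35, sum2=119
Checksum = sum2·256 + sum1 = 119·256 + 35 = 30499 = 0x7723.

7723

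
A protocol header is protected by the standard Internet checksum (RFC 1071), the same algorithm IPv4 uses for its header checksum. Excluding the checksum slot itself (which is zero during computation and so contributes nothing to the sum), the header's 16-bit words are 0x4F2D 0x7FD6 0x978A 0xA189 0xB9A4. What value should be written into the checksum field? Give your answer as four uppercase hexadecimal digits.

One's-complement addition (fold any carry out of bit 15 back into bit 0):
  0x4F2D + 0x7FD6 = 0x0CF03
  0xCF03 + 0x978A = 0x1668D → wrap carry → 0x668E
  0x668E + 0xA189 = 0x10817 → wrap carry → 0x0818
  0x0818 + 0xB9A4 = 0x0C1BC
One's-complement sum = 0xC1BC.
Checksum = ~0xC1BC & 0xFFFF = 0x3E43.

3E43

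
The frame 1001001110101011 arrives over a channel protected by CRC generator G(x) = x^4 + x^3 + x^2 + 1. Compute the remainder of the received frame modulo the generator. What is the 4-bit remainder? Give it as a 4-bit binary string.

1110

Modulo-2 division of 1001001110101011 by 11101:
  pos 0: 10010 XOR 11101 = 01111
  pos 1: 11110 XOR 11101 = 00011
  pos 4: 11111 XOR 11101 = 00010
  pos 7: 10010 XOR 11101 = 01111
  pos 8: 11111 XOR 11101 = 00010
  pos 11: 10011 XOR 11101 = 01110
Remainder = 1110 (nonzero — an error is detected).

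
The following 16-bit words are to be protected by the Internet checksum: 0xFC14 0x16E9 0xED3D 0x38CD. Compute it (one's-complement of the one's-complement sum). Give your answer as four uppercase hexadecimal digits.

One's-complement addition (fold any carry out of bit 15 back into bit 0):
  0xFC14 + 0x16E9 = 0x112FD → wrap carry → 0x12FE
  0x12FE + 0xED3D = 0x1003B → wrap carry → 0x003C
  0x003C + 0x38CD = 0x03909
One's-complement sum = 0x3909.
Checksum = ~0x3909 & 0xFFFF = 0xC6F6.

C6F6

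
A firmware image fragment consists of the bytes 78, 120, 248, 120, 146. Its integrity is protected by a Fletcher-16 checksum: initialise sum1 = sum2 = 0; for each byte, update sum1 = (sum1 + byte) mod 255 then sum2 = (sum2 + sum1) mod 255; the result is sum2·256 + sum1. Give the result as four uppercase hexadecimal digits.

D7CA

Running sums (mod 255):
  after byte 0 (78): sum1=78, sum2=78
  after byte 1 (120): sum1=198, sum2=21
  after byte 2 (248): sum1=191, sum2=212
  after byte 3 (120): sum1=56, sum2=13
  after byte 4 (146): sum1=202, sum2=215
Checksum = sum2·256 + sum1 = 215·256 + 202 = 55242 = 0xD7CA.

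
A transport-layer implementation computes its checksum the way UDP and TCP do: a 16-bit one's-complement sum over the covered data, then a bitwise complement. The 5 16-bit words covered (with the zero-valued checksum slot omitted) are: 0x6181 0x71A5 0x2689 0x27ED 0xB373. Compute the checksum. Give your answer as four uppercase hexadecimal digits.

2AEF

One's-complement addition (fold any carry out of bit 15 back into bit 0):
  0x6181 + 0x71A5 = 0x0D326
  0xD326 + 0x2689 = 0x0F9AF
  0xF9AF + 0x27ED = 0x1219C → wrap carry → 0x219D
  0x219D + 0xB373 = 0x0D510
One's-complement sum = 0xD510.
Checksum = ~0xD510 & 0xFFFF = 0x2AEF.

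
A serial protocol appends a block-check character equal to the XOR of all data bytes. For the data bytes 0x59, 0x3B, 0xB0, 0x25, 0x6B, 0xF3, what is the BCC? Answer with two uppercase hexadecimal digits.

6F

XOR the bytes together:
  start with 0x59
  0x59 ⊕ 0x3B = 0x62
  0x62 ⊕ 0xB0 = 0xD2
  0xD2 ⊕ 0x25 = 0xF7
  0xF7 ⊕ 0x6B = 0x9C
  0x9C ⊕ 0xF3 = 0x6F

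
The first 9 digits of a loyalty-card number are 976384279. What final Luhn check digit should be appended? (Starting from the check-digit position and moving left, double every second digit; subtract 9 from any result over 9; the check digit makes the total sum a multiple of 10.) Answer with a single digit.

Partial digits right→left: 9 7 2 4 8 3 6 7 9
Double every second digit counting from the check-digit position (so the 1st, 3rd, 5th, ... of the partial from the right).
  doubled (with −9 where >9): 9 4 7 3 9 → sum 32
  kept as-is: 7 4 3 7 → sum 21
Total = 32 + 21 = 53.
Check digit = (10 − (53 mod 10)) mod 10 = 7.

7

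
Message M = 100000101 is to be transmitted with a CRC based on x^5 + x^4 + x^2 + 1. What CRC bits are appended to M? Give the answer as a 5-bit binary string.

Append 5 zeros: 10000010100000. Divide by 110101 (XOR where the leading bit is 1):
  pos 0: 100000 XOR 110101 = 010101
  pos 1: 101011 XOR 110101 = 011110
  pos 2: 111100 XOR 110101 = 001001
  pos 4: 100110 XOR 110101 = 010011
  pos 5: 100110 XOR 110101 = 010011
  pos 6: 100110 XOR 110101 = 010011
  pos 7: 100110 XOR 110101 = 010011
  pos 8: 100110 XOR 110101 = 010011
Remainder (last 5 bits) = 10011. This is the CRC / FCS.

10011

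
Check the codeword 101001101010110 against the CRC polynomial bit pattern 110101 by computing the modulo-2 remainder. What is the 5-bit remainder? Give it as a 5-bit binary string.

Modulo-2 division of 101001101010110 by 110101:
  pos 0: 101001 XOR 110101 = 011100
  pos 1: 111001 XOR 110101 = 001100
  pos 3: 110001 XOR 110101 = 000100
  pos 6: 100010 XOR 110101 = 010111
  pos 7: 101111 XOR 110101 = 011010
  pos 8: 110101 XOR 110101 = 000000
Remainder = 00000 (zero — the frame passes the CRC check).

00000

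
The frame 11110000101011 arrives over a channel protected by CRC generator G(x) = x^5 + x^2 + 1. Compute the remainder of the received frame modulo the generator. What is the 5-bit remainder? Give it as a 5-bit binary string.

Modulo-2 division of 11110000101011 by 100101:
  pos 0: 111100 XOR 100101 = 011001
  pos 1: 110010 XOR 100101 = 010111
  pos 2: 101110 XOR 100101 = 001011
  pos 4: 101110 XOR 100101 = 001011
  pos 6: 101110 XOR 100101 = 001011
  pos 8: 101111 XOR 100101 = 001010
Remainder = 01010 (nonzero — an error is detected).

01010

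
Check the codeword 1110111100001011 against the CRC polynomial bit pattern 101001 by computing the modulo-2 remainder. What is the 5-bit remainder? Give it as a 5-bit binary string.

00000

Modulo-2 division of 1110111100001011 by 101001:
  pos 0: 111011 XOR 101001 = 010010
  pos 1: 100101 XOR 101001 = 001100
  pos 3: 110010 XOR 101001 = 011011
  pos 4: 110110 XOR 101001 = 011111
  pos 5: 111110 XOR 101001 = 010111
  pos 6: 101110 XOR 101001 = 000111
  pos 9: 111101 XOR 101001 = 010100
  pos 10: 101001 XOR 101001 = 000000
Remainder = 00000 (zero — the frame passes the CRC check).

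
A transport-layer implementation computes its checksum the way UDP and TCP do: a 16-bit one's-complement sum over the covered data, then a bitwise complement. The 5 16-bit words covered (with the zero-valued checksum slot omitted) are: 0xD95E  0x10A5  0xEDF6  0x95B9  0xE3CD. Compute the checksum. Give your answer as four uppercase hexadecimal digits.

AE7D

One's-complement addition (fold any carry out of bit 15 back into bit 0):
  0xD95E + 0x10A5 = 0x0EA03
  0xEA03 + 0xEDF6 = 0x1D7F9 → wrap carry → 0xD7FA
  0xD7FA + 0x95B9 = 0x16DB3 → wrap carry → 0x6DB4
  0x6DB4 + 0xE3CD = 0x15181 → wrap carry → 0x5182
One's-complement sum = 0x5182.
Checksum = ~0x5182 & 0xFFFF = 0xAE7D.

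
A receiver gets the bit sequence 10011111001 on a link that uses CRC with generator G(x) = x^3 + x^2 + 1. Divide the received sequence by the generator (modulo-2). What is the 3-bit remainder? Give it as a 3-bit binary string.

Modulo-2 division of 10011111001 by 1101:
  pos 0: 1001 XOR 1101 = 0100
  pos 1: 1001 XOR 1101 = 0100
  pos 2: 1001 XOR 1101 = 0100
  pos 3: 1001 XOR 1101 = 0100
  pos 4: 1001 XOR 1101 = 0100
  pos 5: 1000 XOR 1101 = 0101
  pos 6: 1010 XOR 1101 = 0111
  pos 7: 1111 XOR 1101 = 0010
Remainder = 010 (nonzero — an error is detected).

010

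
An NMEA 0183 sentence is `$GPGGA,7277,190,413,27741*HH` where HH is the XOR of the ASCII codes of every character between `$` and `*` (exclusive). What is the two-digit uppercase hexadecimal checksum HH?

6A

XOR the ASCII codes of the payload characters:
  'G' = 0x47 → acc = 0x47
  'P' = 0x50 → acc = 0x17
  'G' = 0x47 → acc = 0x50
  'G' = 0x47 → acc = 0x17
  'A' = 0x41 → acc = 0x56
  ',' = 0x2C → acc = 0x7A
  '7' = 0x37 → acc = 0x4D
  '2' = 0x32 → acc = 0x7F
  '7' = 0x37 → acc = 0x48
  '7' = 0x37 → acc = 0x7F
  ',' = 0x2C → acc = 0x53
  '1' = 0x31 → acc = 0x62
  '9' = 0x39 → acc = 0x5B
  '0' = 0x30 → acc = 0x6B
  ',' = 0x2C → acc = 0x47
  '4' = 0x34 → acc = 0x73
  '1' = 0x31 → acc = 0x42
  '3' = 0x33 → acc = 0x71
  ',' = 0x2C → acc = 0x5D
  '2' = 0x32 → acc = 0x6F
  '7' = 0x37 → acc = 0x58
  '7' = 0x37 → acc = 0x6F
  '4' = 0x34 → acc = 0x5B
  '1' = 0x31 → acc = 0x6A
Checksum = 0x6A.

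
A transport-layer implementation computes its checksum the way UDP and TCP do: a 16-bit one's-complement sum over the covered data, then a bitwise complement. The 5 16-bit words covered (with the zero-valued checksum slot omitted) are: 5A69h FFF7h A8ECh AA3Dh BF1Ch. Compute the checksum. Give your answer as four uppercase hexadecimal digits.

9357

One's-complement addition (fold any carry out of bit 15 back into bit 0):
  0x5A69 + 0xFFF7 = 0x15A60 → wrap carry → 0x5A61
  0x5A61 + 0xA8EC = 0x1034D → wrap carry → 0x034E
  0x034E + 0xAA3D = 0x0AD8B
  0xAD8B + 0xBF1C = 0x16CA7 → wrap carry → 0x6CA8
One's-complement sum = 0x6CA8.
Checksum = ~0x6CA8 & 0xFFFF = 0x9357.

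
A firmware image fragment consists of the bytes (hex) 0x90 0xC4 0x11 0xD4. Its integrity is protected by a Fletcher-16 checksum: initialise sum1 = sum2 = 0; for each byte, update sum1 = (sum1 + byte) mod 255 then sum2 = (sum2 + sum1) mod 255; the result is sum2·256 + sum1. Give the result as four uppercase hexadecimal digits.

873B

Running sums (mod 255):
  after byte 0 (0x90): sum1=144, sum2=144
  after byte 1 (0xC4): sum1=85, sum2=229
  after byte 2 (0x11): sum1=102, sum2=76
  after byte 3 (0xD4): sum1=59, sum2=135
Checksum = sum2·256 + sum1 = 135·256 + 59 = 34619 = 0x873B.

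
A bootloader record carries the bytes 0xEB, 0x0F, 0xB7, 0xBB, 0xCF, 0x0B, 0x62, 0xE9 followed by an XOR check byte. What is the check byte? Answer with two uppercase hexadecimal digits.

XOR the bytes together:
  start with 0xEB
  0xEB ⊕ 0x0F = 0xE4
  0xE4 ⊕ 0xB7 = 0x53
  0x53 ⊕ 0xBB = 0xE8
  0xE8 ⊕ 0xCF = 0x27
  0x27 ⊕ 0x0B = 0x2C
  0x2C ⊕ 0x62 = 0x4E
  0x4E ⊕ 0xE9 = 0xA7

A7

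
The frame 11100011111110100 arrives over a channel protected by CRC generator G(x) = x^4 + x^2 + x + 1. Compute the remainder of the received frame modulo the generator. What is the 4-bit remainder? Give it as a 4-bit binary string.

1110

Modulo-2 division of 11100011111110100 by 10111:
  pos 0: 11100 XOR 10111 = 01011
  pos 1: 10110 XOR 10111 = 00001
  pos 5: 11111 XOR 10111 = 01000
  pos 6: 10001 XOR 10111 = 00110
  pos 8: 11011 XOR 10111 = 01100
  pos 9: 11000 XOR 10111 = 01111
  pos 10: 11111 XOR 10111 = 01000
  pos 11: 10000 XOR 10111 = 00111
Remainder = 1110 (nonzero — an error is detected).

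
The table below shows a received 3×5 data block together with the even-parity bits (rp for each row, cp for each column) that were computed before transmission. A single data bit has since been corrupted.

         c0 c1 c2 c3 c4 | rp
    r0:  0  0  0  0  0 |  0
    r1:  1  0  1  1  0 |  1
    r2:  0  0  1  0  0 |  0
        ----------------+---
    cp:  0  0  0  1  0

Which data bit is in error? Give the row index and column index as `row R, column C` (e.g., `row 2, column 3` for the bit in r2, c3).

Recompute each row's even parity and compare to rp:
  r0: data parity 0, sent rp 0 → ok
  r1: data parity 1, sent rp 1 → ok
  r2: data parity 1, sent rp 0 → mismatch
Recompute each column's even parity and compare to cp:
  c0: data parity 1, sent cp 0 → mismatch
  c1: data parity 0, sent cp 0 → ok
  c2: data parity 0, sent cp 0 → ok
  c3: data parity 1, sent cp 1 → ok
  c4: data parity 0, sent cp 0 → ok
Exactly one row (r2) and one column (c0) fail → the flipped bit is at their intersection.

row 2, column 0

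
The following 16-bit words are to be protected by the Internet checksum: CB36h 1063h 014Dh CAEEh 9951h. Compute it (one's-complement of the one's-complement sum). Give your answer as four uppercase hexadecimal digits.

One's-complement addition (fold any carry out of bit 15 back into bit 0):
  0xCB36 + 0x1063 = 0x0DB99
  0xDB99 + 0x014D = 0x0DCE6
  0xDCE6 + 0xCAEE = 0x1A7D4 → wrap carry → 0xA7D5
  0xA7D5 + 0x9951 = 0x14126 → wrap carry → 0x4127
One's-complement sum = 0x4127.
Checksum = ~0x4127 & 0xFFFF = 0xBED8.

BED8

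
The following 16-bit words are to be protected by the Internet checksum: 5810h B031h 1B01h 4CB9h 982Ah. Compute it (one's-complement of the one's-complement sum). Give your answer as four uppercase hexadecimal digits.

One's-complement addition (fold any carry out of bit 15 back into bit 0):
  0x5810 + 0xB031 = 0x10841 → wrap carry → 0x0842
  0x0842 + 0x1B01 = 0x02343
  0x2343 + 0x4CB9 = 0x06FFC
  0x6FFC + 0x982A = 0x10826 → wrap carry → 0x0827
One's-complement sum = 0x0827.
Checksum = ~0x0827 & 0xFFFF = 0xF7D8.

F7D8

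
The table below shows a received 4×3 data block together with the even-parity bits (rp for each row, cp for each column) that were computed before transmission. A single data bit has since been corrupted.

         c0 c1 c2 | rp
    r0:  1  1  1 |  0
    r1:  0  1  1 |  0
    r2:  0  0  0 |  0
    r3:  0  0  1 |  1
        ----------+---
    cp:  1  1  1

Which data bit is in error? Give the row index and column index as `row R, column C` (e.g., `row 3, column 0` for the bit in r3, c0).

Recompute each row's even parity and compare to rp:
  r0: data parity 1, sent rp 0 → mismatch
  r1: data parity 0, sent rp 0 → ok
  r2: data parity 0, sent rp 0 → ok
  r3: data parity 1, sent rp 1 → ok
Recompute each column's even parity and compare to cp:
  c0: data parity 1, sent cp 1 → ok
  c1: data parity 0, sent cp 1 → mismatch
  c2: data parity 1, sent cp 1 → ok
Exactly one row (r0) and one column (c1) fail → the flipped bit is at their intersection.

row 0, column 1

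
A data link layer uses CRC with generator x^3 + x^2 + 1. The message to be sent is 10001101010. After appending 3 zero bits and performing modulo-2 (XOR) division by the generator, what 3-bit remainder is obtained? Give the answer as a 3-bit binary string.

001

Append 3 zeros: 10001101010000. Divide by 1101 (XOR where the leading bit is 1):
  pos 0: 1000 XOR 1101 = 0101
  pos 1: 1011 XOR 1101 = 0110
  pos 2: 1101 XOR 1101 = 0000
  pos 7: 1010 XOR 1101 = 0111
  pos 8: 1110 XOR 1101 = 0011
  pos 10: 1100 XOR 1101 = 0001
Remainder (last 3 bits) = 001. This is the CRC / FCS.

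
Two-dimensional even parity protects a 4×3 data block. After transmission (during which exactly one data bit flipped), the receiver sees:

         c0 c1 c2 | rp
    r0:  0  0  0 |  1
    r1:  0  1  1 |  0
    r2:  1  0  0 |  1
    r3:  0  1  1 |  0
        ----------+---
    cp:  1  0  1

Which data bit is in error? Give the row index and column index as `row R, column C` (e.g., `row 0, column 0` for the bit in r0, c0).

Recompute each row's even parity and compare to rp:
  r0: data parity 0, sent rp 1 → mismatch
  r1: data parity 0, sent rp 0 → ok
  r2: data parity 1, sent rp 1 → ok
  r3: data parity 0, sent rp 0 → ok
Recompute each column's even parity and compare to cp:
  c0: data parity 1, sent cp 1 → ok
  c1: data parity 0, sent cp 0 → ok
  c2: data parity 0, sent cp 1 → mismatch
Exactly one row (r0) and one column (c2) fail → the flipped bit is at their intersection.

row 0, column 2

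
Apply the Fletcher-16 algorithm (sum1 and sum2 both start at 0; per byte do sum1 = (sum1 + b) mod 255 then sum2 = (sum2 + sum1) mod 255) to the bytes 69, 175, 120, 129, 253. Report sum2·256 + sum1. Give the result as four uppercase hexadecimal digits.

83EC

Running sums (mod 255):
  after byte 0 (69): sum1=69, sum2=69
  after byte 1 (175): sum1=244, sum2=58
  after byte 2 (120): sum1=109, sum2=167
  after byte 3 (129): sum1=238, sum2=150
  after byte 4 (253): sum1=236, sum2=131
Checksum = sum2·256 + sum1 = 131·256 + 236 = 33772 = 0x83EC.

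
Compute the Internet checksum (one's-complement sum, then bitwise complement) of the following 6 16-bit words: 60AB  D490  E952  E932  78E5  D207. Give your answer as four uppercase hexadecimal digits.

AD50

One's-complement addition (fold any carry out of bit 15 back into bit 0):
  0x60AB + 0xD490 = 0x1353B → wrap carry → 0x353C
  0x353C + 0xE952 = 0x11E8E → wrap carry → 0x1E8F
  0x1E8F + 0xE932 = 0x107C1 → wrap carry → 0x07C2
  0x07C2 + 0x78E5 = 0x080A7
  0x80A7 + 0xD207 = 0x152AE → wrap carry → 0x52AF
One's-complement sum = 0x52AF.
Checksum = ~0x52AF & 0xFFFF = 0xAD50.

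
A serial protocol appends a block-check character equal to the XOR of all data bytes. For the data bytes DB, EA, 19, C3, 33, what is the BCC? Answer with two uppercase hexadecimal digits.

XOR the bytes together:
  start with 0xDB
  0xDB ⊕ 0xEA = 0x31
  0x31 ⊕ 0x19 = 0x28
  0x28 ⊕ 0xC3 = 0xEB
  0xEB ⊕ 0x33 = 0xD8

D8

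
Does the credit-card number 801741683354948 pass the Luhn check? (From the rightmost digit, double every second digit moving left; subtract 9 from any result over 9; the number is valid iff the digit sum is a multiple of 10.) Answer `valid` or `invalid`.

From the right, keep odd positions and double even positions (subtract 9 from any doubled value over 9):
  doubled (positions 2,4,...): 8 8 6 7 2 5 0 → sum 36
  kept (positions 1,3,...): 8 9 5 3 6 4 1 8 → sum 44
Total = 80.
80 mod 10 = 0, so the number is valid.

valid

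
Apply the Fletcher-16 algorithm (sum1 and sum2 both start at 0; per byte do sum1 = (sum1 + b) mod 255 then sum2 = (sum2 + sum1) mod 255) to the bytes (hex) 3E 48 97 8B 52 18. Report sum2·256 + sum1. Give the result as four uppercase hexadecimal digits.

9C14

Running sums (mod 255):
  after byte 0 (3E): sum1=62, sum2=62
  after byte 1 (48): sum1=134, sum2=196
  after byte 2 (97): sum1=30, sum2=226
  after byte 3 (8B): sum1=169, sum2=140
  after byte 4 (52): sum1=251, sum2=136
  after byte 5 (18): sum1=20, sum2=156
Checksum = sum2·256 + sum1 = 156·256 + 20 = 39956 = 0x9C14.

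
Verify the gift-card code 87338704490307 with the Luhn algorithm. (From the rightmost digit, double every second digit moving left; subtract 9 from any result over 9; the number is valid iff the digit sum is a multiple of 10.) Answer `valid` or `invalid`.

From the right, keep odd positions and double even positions (subtract 9 from any doubled value over 9):
  doubled (positions 2,4,...): 0 0 8 0 7 6 7 → sum 28
  kept (positions 1,3,...): 7 3 9 4 7 3 7 → sum 40
Total = 68.
68 mod 10 = 8, so the number is invalid.

invalid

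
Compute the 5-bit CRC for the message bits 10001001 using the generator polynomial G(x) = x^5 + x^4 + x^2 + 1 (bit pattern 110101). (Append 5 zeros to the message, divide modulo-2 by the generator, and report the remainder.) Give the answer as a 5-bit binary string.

Append 5 zeros: 1000100100000. Divide by 110101 (XOR where the leading bit is 1):
  pos 0: 100010 XOR 110101 = 010111
  pos 1: 101110 XOR 110101 = 011011
  pos 2: 110111 XOR 110101 = 000010
  pos 6: 100000 XOR 110101 = 010101
  pos 7: 101010 XOR 110101 = 011111
Remainder (last 5 bits) = 11111. This is the CRC / FCS.

11111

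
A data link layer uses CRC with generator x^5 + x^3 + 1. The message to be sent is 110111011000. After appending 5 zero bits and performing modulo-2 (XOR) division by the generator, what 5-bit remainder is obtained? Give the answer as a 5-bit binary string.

Append 5 zeros: 11011101100000000. Divide by 101001 (XOR where the leading bit is 1):
  pos 0: 110111 XOR 101001 = 011110
  pos 1: 111100 XOR 101001 = 010101
  pos 2: 101011 XOR 101001 = 000010
  pos 6: 101000 XOR 101001 = 000001
  pos 11: 100000 XOR 101001 = 001001
Remainder (last 5 bits) = 01001. This is the CRC / FCS.

01001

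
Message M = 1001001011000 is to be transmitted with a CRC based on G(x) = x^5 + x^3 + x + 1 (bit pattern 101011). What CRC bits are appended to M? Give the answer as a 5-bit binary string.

Append 5 zeros: 100100101100000000. Divide by 101011 (XOR where the leading bit is 1):
  pos 0: 100100 XOR 101011 = 001111
  pos 2: 111110 XOR 101011 = 010101
  pos 3: 101011 XOR 101011 = 000000
  pos 9: 100000 XOR 101011 = 001011
  pos 11: 101100 XOR 101011 = 000111
Remainder (last 5 bits) = 01110. This is the CRC / FCS.

01110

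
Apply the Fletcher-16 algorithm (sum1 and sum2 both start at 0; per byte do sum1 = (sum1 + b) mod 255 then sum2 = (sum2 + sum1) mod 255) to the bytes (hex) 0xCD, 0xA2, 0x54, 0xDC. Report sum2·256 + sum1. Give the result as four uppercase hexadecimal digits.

Running sums (mod 255):
  after byte 0 (0xCD): sum1=205, sum2=205
  after byte 1 (0xA2): sum1=112, sum2=62
  after byte 2 (0x54): sum1=196, sum2=3
  after byte 3 (0xDC): sum1=161, sum2=164
Checksum = sum2·256 + sum1 = 164·256 + 161 = 42145 = 0xA4A1.

A4A1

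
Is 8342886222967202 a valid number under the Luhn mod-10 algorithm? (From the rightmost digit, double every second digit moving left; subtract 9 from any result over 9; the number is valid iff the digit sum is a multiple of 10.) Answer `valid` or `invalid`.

valid

From the right, keep odd positions and double even positions (subtract 9 from any doubled value over 9):
  doubled (positions 2,4,...): 0 5 9 4 3 7 8 7 → sum 43
  kept (positions 1,3,...): 2 2 6 2 2 8 2 3 → sum 27
Total = 70.
70 mod 10 = 0, so the number is valid.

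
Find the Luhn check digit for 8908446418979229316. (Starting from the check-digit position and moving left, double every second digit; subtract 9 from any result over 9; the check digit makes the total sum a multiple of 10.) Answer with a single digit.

7

Partial digits right→left: 6 1 3 9 2 2 9 7 9 8 1 4 6 4 4 8 0 9 8
Double every second digit counting from the check-digit position (so the 1st, 3rd, 5th, ... of the partial from the right).
  doubled (with −9 where >9): 3 6 4 9 9 2 3 8 0 7 → sum 51
  kept as-is: 1 9 2 7 8 4 4 8 9 → sum 52
Total = 51 + 52 = 103.
Check digit = (10 − (103 mod 10)) mod 10 = 7.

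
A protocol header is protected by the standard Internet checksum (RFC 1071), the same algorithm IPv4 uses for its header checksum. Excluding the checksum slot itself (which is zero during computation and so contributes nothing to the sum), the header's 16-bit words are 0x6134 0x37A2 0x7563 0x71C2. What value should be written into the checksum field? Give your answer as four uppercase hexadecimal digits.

One's-complement addition (fold any carry out of bit 15 back into bit 0):
  0x6134 + 0x37A2 = 0x098D6
  0x98D6 + 0x7563 = 0x10E39 → wrap carry → 0x0E3A
  0x0E3A + 0x71C2 = 0x07FFC
One's-complement sum = 0x7FFC.
Checksum = ~0x7FFC & 0xFFFF = 0x8003.

8003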